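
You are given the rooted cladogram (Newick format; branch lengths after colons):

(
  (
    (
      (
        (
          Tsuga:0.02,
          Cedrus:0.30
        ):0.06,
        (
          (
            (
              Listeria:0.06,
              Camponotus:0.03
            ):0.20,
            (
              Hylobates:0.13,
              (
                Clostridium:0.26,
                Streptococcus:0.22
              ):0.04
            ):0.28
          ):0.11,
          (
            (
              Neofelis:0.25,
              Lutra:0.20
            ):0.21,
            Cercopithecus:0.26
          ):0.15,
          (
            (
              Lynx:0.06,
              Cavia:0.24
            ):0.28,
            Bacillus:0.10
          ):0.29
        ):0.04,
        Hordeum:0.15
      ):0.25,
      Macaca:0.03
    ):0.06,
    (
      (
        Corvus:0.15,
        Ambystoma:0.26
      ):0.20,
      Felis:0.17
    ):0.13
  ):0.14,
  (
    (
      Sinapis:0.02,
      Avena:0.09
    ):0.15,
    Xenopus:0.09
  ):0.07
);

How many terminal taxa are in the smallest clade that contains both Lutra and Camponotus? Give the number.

11

The MRCA of Lutra and Camponotus is the node subtending (((Listeria,Camponotus),(Hylobates,(Clostridium,Streptococcus))),((Neofelis,Lutra),Cercopithecus),((Lynx,Cavia),Bacillus)).
That clade contains 11 terminal taxa: Bacillus, Camponotus, Cavia, Cercopithecus, Clostridium, Hylobates, Listeria, Lutra, Lynx, Neofelis, Streptococcus.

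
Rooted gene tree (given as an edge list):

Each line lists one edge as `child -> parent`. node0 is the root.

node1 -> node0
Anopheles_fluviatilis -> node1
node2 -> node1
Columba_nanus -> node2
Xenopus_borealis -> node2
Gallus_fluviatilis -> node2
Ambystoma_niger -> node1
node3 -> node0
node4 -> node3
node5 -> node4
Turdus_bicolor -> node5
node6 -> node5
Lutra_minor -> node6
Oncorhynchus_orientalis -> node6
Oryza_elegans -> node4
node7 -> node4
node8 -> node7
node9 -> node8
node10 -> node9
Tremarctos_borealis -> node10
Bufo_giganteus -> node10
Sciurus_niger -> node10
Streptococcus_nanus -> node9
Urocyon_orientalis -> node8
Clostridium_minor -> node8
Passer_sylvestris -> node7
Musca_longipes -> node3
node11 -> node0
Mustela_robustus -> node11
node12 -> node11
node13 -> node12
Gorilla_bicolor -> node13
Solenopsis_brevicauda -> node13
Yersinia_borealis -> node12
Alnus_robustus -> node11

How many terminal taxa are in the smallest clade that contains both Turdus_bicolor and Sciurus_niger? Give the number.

11

The MRCA of Turdus_bicolor and Sciurus_niger is the node subtending ((Turdus_bicolor,(Lutra_minor,Oncorhynchus_orientalis)),Oryza_elegans,((((Tremarctos_borealis,Bufo_giganteus,Sciurus_niger),Streptococcus_nanus),Urocyon_orientalis,Clostridium_minor),Passer_sylvestris)).
That clade contains 11 terminal taxa: Bufo_giganteus, Clostridium_minor, Lutra_minor, Oncorhynchus_orientalis, Oryza_elegans, Passer_sylvestris, Sciurus_niger, Streptococcus_nanus, Tremarctos_borealis, Turdus_bicolor, Urocyon_orientalis.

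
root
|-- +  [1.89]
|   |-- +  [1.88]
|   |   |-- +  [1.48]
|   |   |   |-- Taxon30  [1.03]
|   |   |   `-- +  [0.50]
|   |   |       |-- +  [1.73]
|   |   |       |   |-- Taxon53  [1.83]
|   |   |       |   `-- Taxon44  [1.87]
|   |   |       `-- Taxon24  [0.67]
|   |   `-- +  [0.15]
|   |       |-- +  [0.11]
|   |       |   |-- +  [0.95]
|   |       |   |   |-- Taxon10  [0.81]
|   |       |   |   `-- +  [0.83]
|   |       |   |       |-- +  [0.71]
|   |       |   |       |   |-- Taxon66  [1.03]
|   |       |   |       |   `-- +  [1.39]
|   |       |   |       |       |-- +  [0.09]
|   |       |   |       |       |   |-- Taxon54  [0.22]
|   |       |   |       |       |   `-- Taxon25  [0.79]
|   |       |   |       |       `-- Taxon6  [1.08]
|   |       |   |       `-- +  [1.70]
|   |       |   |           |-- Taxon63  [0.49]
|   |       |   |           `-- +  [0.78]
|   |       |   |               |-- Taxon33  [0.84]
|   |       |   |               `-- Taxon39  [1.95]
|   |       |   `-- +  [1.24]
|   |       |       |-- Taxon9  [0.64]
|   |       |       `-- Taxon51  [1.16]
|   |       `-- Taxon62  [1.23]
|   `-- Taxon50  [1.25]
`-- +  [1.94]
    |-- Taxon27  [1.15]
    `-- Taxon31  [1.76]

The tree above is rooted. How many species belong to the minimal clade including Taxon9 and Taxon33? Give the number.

10

The MRCA of Taxon9 and Taxon33 is the node subtending ((Taxon10,((Taxon66,((Taxon54,Taxon25),Taxon6)),(Taxon63,(Taxon33,Taxon39)))),(Taxon9,Taxon51)).
That clade contains 10 terminal taxa: Taxon10, Taxon25, Taxon33, Taxon39, Taxon51, Taxon54, Taxon6, Taxon63, Taxon66, Taxon9.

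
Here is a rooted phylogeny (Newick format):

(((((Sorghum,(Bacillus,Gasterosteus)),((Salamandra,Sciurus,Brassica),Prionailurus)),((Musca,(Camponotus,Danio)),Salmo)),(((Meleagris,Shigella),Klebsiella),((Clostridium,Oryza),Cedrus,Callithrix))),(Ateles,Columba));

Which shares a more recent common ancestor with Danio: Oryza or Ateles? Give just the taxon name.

The MRCA of Danio and Oryza subtends ((((Sorghum,(Bacillus,Gasterosteus)),((Salamandra,Sciurus,Brassica),Prionailurus)),((Musca,(Camponotus,Danio)),Salmo)),(((Meleagris,Shigella),Klebsiella),((Clostridium,Oryza),Cedrus,Callithrix))) (18 taxa).
The MRCA of Danio and Ateles is the root, subtending the entire tree (20 taxa).
The first is nested inside the second, so Danio shares a more recent common ancestor with Oryza.

Oryza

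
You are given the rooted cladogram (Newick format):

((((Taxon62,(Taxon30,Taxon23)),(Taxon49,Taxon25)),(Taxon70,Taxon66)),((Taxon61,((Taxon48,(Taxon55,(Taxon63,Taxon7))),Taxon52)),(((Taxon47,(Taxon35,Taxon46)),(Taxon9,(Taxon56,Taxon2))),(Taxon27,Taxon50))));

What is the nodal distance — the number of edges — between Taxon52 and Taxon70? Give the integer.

7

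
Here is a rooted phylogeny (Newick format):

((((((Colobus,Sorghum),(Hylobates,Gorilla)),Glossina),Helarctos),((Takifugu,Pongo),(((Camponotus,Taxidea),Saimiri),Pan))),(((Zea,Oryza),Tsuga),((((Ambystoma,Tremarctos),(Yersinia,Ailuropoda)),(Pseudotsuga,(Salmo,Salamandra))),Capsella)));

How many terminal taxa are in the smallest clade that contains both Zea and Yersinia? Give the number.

11

The MRCA of Zea and Yersinia is the node subtending (((Zea,Oryza),Tsuga),((((Ambystoma,Tremarctos),(Yersinia,Ailuropoda)),(Pseudotsuga,(Salmo,Salamandra))),Capsella)).
That clade contains 11 terminal taxa: Ailuropoda, Ambystoma, Capsella, Oryza, Pseudotsuga, Salamandra, Salmo, Tremarctos, Tsuga, Yersinia, Zea.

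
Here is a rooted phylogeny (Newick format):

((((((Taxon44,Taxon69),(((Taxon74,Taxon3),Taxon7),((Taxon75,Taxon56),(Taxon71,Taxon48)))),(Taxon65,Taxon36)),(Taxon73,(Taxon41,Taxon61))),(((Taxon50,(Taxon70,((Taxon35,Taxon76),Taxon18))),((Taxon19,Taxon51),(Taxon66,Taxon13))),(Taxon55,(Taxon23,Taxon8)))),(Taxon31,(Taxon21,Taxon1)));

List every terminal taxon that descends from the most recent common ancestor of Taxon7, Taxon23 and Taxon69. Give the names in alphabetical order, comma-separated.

Taxon13, Taxon18, Taxon19, Taxon23, Taxon3, Taxon35, Taxon36, Taxon41, Taxon44, Taxon48, Taxon50, Taxon51, Taxon55, Taxon56, Taxon61, Taxon65, Taxon66, Taxon69, Taxon7, Taxon70, Taxon71, Taxon73, Taxon74, Taxon75, Taxon76, Taxon8

Tracing Taxon7: it sits inside ((Taxon74,Taxon3),Taxon7).
Tracing Taxon23: it sits inside (Taxon23,Taxon8).
Tracing Taxon69: it sits inside (Taxon44,Taxon69).
The smallest clade enclosing all 3 is (((((Taxon44,Taxon69),(((Taxon74,Taxon3),Taxon7),((Taxon75,Taxon56),(Taxon71,Taxon48)))),(Taxon65,Taxon36)),(Taxon73,(Taxon41,Taxon61))),(((Taxon50,(Taxon70,((Taxon35,Taxon76),Taxon18))),((Taxon19,Taxon51),(Taxon66,Taxon13))),(Taxon55,(Taxon23,Taxon8)))); the answer is its 26 terminal taxa in alphabetical order.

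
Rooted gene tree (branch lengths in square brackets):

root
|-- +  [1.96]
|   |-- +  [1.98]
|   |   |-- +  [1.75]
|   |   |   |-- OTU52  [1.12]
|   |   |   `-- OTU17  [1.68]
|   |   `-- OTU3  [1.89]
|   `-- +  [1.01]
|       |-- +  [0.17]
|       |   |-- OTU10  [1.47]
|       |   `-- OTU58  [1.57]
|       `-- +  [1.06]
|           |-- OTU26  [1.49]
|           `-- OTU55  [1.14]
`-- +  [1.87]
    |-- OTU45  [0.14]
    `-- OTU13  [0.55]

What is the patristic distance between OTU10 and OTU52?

7.50

The path runs OTU10 → … → MRCA → … → OTU52; the MRCA is the node subtending (((OTU52,OTU17),OTU3),((OTU10,OTU58),(OTU26,OTU55))).
Branch lengths along that path: 1.47 + 0.17 + 1.01 + 1.98 + 1.75 + 1.12 = 7.50.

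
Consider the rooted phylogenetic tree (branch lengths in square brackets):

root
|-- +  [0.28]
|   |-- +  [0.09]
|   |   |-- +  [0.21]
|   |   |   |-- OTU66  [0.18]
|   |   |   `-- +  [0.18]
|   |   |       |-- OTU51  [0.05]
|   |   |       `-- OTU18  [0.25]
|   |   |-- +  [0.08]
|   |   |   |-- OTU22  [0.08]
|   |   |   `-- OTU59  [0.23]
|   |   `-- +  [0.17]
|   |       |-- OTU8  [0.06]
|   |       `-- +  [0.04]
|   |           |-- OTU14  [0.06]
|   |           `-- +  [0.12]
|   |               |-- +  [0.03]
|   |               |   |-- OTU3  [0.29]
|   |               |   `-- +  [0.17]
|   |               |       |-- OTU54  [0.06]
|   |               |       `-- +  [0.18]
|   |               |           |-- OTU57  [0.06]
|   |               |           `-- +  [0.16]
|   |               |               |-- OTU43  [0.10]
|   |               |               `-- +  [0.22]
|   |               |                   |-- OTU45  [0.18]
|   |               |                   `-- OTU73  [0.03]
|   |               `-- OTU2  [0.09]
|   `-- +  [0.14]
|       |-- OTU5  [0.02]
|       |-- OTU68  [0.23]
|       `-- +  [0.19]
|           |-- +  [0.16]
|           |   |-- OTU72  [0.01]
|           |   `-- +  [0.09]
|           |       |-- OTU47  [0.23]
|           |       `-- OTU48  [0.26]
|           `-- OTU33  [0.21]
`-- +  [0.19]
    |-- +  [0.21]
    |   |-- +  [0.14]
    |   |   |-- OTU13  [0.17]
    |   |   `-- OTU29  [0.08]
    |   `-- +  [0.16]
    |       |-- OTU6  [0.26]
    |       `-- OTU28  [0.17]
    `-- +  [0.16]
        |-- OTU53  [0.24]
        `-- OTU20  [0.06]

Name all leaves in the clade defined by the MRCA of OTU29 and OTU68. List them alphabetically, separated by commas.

Tracing OTU29: it sits inside (OTU13,OTU29).
Tracing OTU68: it sits inside (OTU5,OTU68,((OTU72,(OTU47,OTU48)),OTU33)).
The smallest clade enclosing both is the whole tree (their MRCA is the root), so the answer is all 26 tips in alphabetical order.

OTU13, OTU14, OTU18, OTU2, OTU20, OTU22, OTU28, OTU29, OTU3, OTU33, OTU43, OTU45, OTU47, OTU48, OTU5, OTU51, OTU53, OTU54, OTU57, OTU59, OTU6, OTU66, OTU68, OTU72, OTU73, OTU8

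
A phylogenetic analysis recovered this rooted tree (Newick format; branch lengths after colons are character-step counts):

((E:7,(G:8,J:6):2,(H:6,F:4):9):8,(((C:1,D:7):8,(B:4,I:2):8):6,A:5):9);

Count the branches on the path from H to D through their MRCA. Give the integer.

The MRCA of H and D is the root of the tree.
From H up to that node: 3 branches. From D up to the same node: 4 branches. Total: 3 + 4 = 7.

7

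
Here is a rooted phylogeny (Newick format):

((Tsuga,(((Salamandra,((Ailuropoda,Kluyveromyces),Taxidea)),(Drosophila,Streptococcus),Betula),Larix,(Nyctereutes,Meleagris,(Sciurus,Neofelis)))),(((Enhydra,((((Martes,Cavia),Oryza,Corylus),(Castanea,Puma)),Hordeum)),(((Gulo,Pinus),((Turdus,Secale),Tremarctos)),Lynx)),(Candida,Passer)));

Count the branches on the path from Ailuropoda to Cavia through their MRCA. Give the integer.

15

The MRCA of Ailuropoda and Cavia is the root of the tree.
From Ailuropoda up to that node: 7 branches. From Cavia up to the same node: 8 branches. Total: 7 + 8 = 15.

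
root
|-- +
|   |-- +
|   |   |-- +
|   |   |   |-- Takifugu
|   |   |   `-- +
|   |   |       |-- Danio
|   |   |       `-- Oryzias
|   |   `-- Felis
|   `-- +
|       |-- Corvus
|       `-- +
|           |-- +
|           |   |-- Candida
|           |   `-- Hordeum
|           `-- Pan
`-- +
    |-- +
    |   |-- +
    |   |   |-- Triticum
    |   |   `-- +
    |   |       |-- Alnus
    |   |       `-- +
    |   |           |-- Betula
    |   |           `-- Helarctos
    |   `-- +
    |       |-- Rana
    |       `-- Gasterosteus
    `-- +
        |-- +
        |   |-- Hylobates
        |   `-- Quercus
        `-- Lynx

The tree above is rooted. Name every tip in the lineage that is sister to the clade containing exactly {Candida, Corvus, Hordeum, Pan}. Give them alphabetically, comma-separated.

Danio, Felis, Oryzias, Takifugu

The clade containing exactly {Candida, Corvus, Hordeum, Pan} attaches to the tree at the node subtending (((Takifugu,(Danio,Oryzias)),Felis),(Corvus,((Candida,Hordeum),Pan))).
The other lineage descending from that same node — the sister group — is ((Takifugu,(Danio,Oryzias)),Felis); its 4 tips in alphabetical order are the answer.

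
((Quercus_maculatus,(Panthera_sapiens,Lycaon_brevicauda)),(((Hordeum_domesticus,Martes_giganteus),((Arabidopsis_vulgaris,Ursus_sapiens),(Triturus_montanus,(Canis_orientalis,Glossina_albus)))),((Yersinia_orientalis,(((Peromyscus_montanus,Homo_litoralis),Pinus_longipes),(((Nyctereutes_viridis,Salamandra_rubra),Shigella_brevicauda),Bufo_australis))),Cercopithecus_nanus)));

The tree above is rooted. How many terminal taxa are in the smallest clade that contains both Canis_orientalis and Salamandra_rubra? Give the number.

The MRCA of Canis_orientalis and Salamandra_rubra is the node subtending (((Hordeum_domesticus,Martes_giganteus),((Arabidopsis_vulgaris,Ursus_sapiens),(Triturus_montanus,(Canis_orientalis,Glossina_albus)))),((Yersinia_orientalis,(((Peromyscus_montanus,Homo_litoralis),Pinus_longipes),(((Nyctereutes_viridis,Salamandra_rubra),Shigella_brevicauda),Bufo_australis))),Cercopithecus_nanus)).
That clade contains 16 terminal taxa: Arabidopsis_vulgaris, Bufo_australis, Canis_orientalis, Cercopithecus_nanus, Glossina_albus, Homo_litoralis, Hordeum_domesticus, Martes_giganteus, Nyctereutes_viridis, Peromyscus_montanus, Pinus_longipes, Salamandra_rubra, Shigella_brevicauda, Triturus_montanus, Ursus_sapiens, Yersinia_orientalis.

16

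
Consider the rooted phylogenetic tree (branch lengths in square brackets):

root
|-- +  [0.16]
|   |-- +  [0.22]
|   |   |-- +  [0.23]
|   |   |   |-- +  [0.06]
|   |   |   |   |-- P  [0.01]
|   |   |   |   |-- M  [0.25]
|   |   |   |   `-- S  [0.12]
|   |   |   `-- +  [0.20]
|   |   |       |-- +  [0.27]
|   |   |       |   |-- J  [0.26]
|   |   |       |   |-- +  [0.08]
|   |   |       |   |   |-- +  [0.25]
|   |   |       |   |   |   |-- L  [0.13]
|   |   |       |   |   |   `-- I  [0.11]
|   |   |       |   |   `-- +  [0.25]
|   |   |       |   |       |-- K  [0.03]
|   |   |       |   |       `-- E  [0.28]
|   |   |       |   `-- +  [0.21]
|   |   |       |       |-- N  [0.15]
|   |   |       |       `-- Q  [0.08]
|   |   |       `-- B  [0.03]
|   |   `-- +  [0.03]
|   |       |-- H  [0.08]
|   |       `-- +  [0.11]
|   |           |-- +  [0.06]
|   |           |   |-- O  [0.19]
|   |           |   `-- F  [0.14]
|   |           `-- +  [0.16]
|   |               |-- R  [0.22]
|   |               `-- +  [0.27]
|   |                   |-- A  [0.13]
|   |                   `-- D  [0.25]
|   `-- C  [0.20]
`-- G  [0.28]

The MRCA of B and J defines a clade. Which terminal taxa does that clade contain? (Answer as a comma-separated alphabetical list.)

B, E, I, J, K, L, N, Q

Tracing B: it sits inside ((J,((L,I),(K,E)),(N,Q)),B).
Tracing J: it sits inside (J,((L,I),(K,E)),(N,Q)).
The smallest clade enclosing both is ((J,((L,I),(K,E)),(N,Q)),B); the answer is its 8 terminal taxa in alphabetical order.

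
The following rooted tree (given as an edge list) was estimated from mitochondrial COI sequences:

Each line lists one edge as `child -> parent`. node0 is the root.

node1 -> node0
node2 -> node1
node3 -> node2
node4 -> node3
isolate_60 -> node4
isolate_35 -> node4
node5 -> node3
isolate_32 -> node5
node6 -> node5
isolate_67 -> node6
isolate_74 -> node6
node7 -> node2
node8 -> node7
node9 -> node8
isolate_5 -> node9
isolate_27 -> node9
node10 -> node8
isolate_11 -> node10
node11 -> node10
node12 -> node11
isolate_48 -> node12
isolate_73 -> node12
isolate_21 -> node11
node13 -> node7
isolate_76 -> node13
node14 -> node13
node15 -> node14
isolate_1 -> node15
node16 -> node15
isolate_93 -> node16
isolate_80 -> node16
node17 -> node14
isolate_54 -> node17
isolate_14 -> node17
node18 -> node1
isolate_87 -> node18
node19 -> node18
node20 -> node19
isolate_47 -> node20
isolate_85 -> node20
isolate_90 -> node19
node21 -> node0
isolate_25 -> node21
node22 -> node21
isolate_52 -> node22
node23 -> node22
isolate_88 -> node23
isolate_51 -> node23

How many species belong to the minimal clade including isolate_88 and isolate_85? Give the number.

25

The MRCA of isolate_88 and isolate_85 is the root, so the clade is the entire tree.
That clade contains 25 terminal taxa: isolate_1, isolate_11, isolate_14, isolate_21, isolate_25, isolate_27, isolate_32, isolate_35, isolate_47, isolate_48, isolate_5, isolate_51, isolate_52, isolate_54, isolate_60, isolate_67, isolate_73, isolate_74, isolate_76, isolate_80, isolate_85, isolate_87, isolate_88, isolate_90, isolate_93.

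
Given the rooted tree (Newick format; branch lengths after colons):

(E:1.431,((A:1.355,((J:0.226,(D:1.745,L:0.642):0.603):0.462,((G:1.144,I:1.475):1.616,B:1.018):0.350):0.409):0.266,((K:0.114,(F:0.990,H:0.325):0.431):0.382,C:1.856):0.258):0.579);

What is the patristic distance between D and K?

The path runs D → … → MRCA → … → K; the MRCA is the node subtending ((A,((J,(D,L)),((G,I),B))),((K,(F,H)),C)).
Branch lengths along that path: 1.745 + 0.603 + 0.462 + 0.409 + 0.266 + 0.258 + 0.382 + 0.114 = 4.239.

4.239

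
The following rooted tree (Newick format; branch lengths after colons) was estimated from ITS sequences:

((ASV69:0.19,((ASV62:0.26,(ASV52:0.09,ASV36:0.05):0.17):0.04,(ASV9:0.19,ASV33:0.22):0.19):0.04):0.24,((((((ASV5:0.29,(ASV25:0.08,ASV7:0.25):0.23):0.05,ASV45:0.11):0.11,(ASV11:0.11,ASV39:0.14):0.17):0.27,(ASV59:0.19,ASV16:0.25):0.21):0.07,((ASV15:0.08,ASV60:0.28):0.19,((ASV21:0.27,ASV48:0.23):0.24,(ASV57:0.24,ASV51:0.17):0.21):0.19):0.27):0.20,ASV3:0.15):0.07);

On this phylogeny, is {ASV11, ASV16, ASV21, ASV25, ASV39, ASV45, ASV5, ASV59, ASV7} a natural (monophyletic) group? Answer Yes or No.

The MRCA of the listed taxa subtends (((((ASV5,(ASV25,ASV7)),ASV45),(ASV11,ASV39)),(ASV59,ASV16)),((ASV15,ASV60),((ASV21,ASV48),(ASV57,ASV51)))).
That clade also contains ASV15, ASV48, ASV51, ASV57, ASV60, which are not in the proposed group, so the group is not monophyletic.

No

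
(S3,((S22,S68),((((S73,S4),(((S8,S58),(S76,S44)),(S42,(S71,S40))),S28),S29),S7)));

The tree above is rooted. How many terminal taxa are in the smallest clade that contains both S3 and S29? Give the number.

The MRCA of S3 and S29 is the root, so the clade is the entire tree.
That clade contains 15 terminal taxa: S22, S28, S29, S3, S4, S40, S42, S44, S58, S68, S7, S71, S73, S76, S8.

15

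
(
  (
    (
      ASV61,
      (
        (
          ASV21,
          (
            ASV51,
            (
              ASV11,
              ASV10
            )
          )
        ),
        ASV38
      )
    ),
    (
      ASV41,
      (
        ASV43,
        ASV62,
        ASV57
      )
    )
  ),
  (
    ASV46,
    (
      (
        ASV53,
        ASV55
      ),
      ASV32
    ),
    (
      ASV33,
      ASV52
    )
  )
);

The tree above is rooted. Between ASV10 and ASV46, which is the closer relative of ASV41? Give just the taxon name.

ASV10

The MRCA of ASV41 and ASV10 subtends ((ASV61,((ASV21,(ASV51,(ASV11,ASV10))),ASV38)),(ASV41,(ASV43,ASV62,ASV57))) (10 taxa).
The MRCA of ASV41 and ASV46 is the root, subtending the entire tree (16 taxa).
The first is nested inside the second, so ASV41 shares a more recent common ancestor with ASV10.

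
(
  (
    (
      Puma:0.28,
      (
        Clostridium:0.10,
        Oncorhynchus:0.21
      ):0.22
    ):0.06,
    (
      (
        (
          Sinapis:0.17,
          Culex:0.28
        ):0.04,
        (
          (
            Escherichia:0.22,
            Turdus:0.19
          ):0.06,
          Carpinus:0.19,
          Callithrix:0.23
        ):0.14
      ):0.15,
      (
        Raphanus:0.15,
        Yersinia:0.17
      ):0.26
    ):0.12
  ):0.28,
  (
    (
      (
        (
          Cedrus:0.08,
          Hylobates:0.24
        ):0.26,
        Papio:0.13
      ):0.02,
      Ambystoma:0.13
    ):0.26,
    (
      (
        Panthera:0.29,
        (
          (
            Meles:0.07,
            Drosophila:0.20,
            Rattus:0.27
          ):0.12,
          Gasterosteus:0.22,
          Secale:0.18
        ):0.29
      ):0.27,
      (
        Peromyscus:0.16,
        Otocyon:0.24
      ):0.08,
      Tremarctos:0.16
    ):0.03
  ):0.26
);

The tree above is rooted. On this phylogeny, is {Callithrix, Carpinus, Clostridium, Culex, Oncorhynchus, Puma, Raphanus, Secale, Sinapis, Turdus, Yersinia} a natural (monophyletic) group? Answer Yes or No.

No

The MRCA of the listed taxa is the root, so the smallest clade containing them is the whole tree.
That clade also contains Ambystoma, Cedrus, Drosophila, Escherichia, Gasterosteus, Hylobates, Meles, Otocyon, Panthera, Papio, Peromyscus, Rattus, Tremarctos, which are not in the proposed group, so the group is not monophyletic.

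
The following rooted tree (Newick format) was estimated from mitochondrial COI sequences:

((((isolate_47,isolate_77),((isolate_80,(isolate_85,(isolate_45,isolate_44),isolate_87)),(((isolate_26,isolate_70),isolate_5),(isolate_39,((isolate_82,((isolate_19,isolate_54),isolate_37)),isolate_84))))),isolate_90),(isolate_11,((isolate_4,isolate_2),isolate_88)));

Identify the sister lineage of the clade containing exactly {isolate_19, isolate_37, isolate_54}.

isolate_82

The clade containing exactly {isolate_19, isolate_37, isolate_54} attaches to the tree at the node subtending (isolate_82,((isolate_19,isolate_54),isolate_37)).
The other lineage descending from that same node — the sister group — is the single tip isolate_82.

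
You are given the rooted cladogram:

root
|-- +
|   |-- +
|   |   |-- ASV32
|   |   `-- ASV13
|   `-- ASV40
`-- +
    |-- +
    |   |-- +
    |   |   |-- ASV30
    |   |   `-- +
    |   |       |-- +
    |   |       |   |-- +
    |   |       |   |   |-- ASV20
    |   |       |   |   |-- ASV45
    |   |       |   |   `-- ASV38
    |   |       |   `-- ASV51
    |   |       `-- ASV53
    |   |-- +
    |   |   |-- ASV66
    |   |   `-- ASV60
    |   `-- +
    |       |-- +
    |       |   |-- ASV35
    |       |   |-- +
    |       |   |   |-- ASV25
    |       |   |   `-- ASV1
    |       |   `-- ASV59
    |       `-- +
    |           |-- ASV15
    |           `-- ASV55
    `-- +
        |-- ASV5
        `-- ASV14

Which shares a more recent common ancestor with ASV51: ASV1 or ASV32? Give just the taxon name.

ASV1

The MRCA of ASV51 and ASV1 subtends ((ASV30,(((ASV20,ASV45,ASV38),ASV51),ASV53)),(ASV66,ASV60),((ASV35,(ASV25,ASV1),ASV59),(ASV15,ASV55))) (14 taxa).
The MRCA of ASV51 and ASV32 is the root, subtending the entire tree (19 taxa).
The first is nested inside the second, so ASV51 shares a more recent common ancestor with ASV1.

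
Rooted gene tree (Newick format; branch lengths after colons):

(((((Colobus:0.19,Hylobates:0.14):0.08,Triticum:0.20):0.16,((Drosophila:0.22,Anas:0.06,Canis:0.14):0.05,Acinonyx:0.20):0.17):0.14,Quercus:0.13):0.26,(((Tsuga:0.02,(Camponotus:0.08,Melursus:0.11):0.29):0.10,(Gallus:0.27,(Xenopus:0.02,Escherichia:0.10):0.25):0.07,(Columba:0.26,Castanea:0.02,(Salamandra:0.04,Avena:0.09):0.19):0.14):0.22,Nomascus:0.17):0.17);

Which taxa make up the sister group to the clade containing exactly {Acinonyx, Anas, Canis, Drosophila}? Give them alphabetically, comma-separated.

Colobus, Hylobates, Triticum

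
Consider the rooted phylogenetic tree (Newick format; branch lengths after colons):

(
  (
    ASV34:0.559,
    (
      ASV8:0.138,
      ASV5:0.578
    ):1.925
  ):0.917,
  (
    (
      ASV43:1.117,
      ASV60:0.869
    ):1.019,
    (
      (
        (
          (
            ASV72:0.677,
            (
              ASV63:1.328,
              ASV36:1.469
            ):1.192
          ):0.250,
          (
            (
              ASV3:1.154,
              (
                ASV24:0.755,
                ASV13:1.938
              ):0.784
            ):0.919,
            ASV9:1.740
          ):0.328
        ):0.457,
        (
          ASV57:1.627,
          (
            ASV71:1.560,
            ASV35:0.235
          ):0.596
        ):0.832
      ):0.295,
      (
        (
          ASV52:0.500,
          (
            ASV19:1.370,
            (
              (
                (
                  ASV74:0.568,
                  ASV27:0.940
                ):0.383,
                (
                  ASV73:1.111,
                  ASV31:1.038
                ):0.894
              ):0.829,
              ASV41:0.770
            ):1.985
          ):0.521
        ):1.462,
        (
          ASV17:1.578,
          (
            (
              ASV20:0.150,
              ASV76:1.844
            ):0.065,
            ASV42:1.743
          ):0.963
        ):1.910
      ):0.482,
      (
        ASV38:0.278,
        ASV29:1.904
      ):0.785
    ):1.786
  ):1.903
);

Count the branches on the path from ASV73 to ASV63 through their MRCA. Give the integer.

12

The MRCA of ASV73 and ASV63 is the node subtending ((((ASV72,(ASV63,ASV36)),((ASV3,(ASV24,ASV13)),ASV9)),(ASV57,(ASV71,ASV35))),((ASV52,(ASV19,(((ASV74,ASV27),(ASV73,ASV31)),ASV41))),(ASV17,((ASV20,ASV76),ASV42))),(ASV38,ASV29)).
From ASV73 up to that node: 7 branches. From ASV63 up to the same node: 5 branches. Total: 7 + 5 = 12.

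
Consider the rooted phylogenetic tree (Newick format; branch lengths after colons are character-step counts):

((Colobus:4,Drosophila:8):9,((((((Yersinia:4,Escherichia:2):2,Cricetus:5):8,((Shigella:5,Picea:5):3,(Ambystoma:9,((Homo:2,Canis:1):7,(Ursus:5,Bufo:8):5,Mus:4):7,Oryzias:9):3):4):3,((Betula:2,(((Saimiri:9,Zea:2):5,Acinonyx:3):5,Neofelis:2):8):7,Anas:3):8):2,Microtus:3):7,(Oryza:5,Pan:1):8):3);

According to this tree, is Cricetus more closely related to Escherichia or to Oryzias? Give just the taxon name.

The MRCA of Cricetus and Escherichia subtends ((Yersinia,Escherichia),Cricetus) (3 taxa).
The MRCA of Cricetus and Oryzias subtends (((Yersinia,Escherichia),Cricetus),((Shigella,Picea),(Ambystoma,((Homo,Canis),(Ursus,Bufo),Mus),Oryzias))) (12 taxa).
The first is nested inside the second, so Cricetus shares a more recent common ancestor with Escherichia.

Escherichia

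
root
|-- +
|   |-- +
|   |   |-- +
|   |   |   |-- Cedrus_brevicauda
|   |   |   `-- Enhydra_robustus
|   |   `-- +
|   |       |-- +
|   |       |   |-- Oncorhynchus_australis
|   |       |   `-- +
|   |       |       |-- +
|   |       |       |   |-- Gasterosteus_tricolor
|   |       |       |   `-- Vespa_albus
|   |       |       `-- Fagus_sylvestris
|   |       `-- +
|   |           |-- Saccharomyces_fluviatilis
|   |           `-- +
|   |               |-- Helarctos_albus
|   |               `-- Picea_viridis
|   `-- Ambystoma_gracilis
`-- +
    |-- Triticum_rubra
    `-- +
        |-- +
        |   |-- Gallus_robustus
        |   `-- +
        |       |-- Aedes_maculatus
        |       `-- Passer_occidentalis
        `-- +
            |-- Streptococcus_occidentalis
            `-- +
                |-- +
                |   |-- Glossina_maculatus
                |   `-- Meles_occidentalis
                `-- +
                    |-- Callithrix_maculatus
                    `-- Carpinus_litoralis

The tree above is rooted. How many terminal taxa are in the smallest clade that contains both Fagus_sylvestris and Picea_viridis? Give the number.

The MRCA of Fagus_sylvestris and Picea_viridis is the node subtending ((Oncorhynchus_australis,((Gasterosteus_tricolor,Vespa_albus),Fagus_sylvestris)),(Saccharomyces_fluviatilis,(Helarctos_albus,Picea_viridis))).
That clade contains 7 terminal taxa: Fagus_sylvestris, Gasterosteus_tricolor, Helarctos_albus, Oncorhynchus_australis, Picea_viridis, Saccharomyces_fluviatilis, Vespa_albus.

7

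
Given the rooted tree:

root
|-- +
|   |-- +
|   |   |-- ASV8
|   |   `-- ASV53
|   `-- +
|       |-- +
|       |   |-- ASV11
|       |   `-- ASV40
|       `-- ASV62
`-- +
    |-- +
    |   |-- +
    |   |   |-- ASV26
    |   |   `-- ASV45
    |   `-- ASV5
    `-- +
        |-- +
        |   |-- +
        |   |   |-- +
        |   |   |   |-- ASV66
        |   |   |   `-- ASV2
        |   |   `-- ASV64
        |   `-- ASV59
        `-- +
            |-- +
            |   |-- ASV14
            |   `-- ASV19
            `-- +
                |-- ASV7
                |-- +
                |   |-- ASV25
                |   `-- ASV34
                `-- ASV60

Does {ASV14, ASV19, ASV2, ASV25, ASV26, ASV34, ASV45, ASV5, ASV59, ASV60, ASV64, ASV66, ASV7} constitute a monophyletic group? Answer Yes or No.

Yes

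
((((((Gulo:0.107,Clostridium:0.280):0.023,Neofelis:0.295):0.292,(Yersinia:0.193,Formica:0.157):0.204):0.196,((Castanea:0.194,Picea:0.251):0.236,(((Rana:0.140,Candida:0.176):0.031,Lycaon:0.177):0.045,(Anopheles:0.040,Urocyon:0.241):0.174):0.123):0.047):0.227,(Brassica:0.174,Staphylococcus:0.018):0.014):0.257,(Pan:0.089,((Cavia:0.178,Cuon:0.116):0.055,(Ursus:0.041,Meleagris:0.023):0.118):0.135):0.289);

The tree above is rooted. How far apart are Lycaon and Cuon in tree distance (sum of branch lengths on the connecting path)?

1.471

The path runs Lycaon → … → MRCA → … → Cuon; the MRCA is the root of the tree.
Branch lengths along that path: 0.177 + 0.045 + 0.123 + 0.047 + 0.227 + 0.257 + 0.289 + 0.135 + 0.055 + 0.116 = 1.471.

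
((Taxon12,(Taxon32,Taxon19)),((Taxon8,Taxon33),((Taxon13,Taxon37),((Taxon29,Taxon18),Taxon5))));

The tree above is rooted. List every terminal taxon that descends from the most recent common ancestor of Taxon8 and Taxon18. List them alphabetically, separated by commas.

Tracing Taxon8: it sits inside (Taxon8,Taxon33).
Tracing Taxon18: it sits inside (Taxon29,Taxon18).
The smallest clade enclosing both is ((Taxon8,Taxon33),((Taxon13,Taxon37),((Taxon29,Taxon18),Taxon5))); the answer is its 7 terminal taxa in alphabetical order.

Taxon13, Taxon18, Taxon29, Taxon33, Taxon37, Taxon5, Taxon8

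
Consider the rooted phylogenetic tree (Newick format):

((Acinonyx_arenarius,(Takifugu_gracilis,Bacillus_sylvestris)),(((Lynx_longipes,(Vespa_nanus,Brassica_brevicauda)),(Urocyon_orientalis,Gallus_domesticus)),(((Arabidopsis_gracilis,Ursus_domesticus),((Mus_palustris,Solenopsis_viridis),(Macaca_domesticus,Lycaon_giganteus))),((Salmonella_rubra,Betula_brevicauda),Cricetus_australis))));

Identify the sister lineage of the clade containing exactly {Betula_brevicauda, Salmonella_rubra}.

The clade containing exactly {Betula_brevicauda, Salmonella_rubra} attaches to the tree at the node subtending ((Salmonella_rubra,Betula_brevicauda),Cricetus_australis).
The other lineage descending from that same node — the sister group — is the single tip Cricetus_australis.

Cricetus_australis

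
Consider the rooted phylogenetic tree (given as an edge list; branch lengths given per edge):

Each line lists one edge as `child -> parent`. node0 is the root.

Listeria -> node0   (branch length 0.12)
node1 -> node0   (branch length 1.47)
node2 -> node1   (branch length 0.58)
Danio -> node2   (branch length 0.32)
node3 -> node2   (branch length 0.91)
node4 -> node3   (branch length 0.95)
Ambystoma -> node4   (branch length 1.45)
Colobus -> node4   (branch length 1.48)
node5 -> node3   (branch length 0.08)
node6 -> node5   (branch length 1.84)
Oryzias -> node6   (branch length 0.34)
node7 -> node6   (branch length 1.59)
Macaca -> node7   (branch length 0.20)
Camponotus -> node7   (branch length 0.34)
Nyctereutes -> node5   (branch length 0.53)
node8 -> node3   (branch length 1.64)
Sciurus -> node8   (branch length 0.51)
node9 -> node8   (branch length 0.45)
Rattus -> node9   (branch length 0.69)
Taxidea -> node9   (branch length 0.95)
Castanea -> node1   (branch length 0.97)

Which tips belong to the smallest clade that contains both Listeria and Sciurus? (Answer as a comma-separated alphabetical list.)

Ambystoma, Camponotus, Castanea, Colobus, Danio, Listeria, Macaca, Nyctereutes, Oryzias, Rattus, Sciurus, Taxidea

Tracing Listeria: it attaches directly to the root.
Tracing Sciurus: it sits inside (Sciurus,(Rattus,Taxidea)).
The smallest clade enclosing both is the whole tree (their MRCA is the root), so the answer is all 12 tips in alphabetical order.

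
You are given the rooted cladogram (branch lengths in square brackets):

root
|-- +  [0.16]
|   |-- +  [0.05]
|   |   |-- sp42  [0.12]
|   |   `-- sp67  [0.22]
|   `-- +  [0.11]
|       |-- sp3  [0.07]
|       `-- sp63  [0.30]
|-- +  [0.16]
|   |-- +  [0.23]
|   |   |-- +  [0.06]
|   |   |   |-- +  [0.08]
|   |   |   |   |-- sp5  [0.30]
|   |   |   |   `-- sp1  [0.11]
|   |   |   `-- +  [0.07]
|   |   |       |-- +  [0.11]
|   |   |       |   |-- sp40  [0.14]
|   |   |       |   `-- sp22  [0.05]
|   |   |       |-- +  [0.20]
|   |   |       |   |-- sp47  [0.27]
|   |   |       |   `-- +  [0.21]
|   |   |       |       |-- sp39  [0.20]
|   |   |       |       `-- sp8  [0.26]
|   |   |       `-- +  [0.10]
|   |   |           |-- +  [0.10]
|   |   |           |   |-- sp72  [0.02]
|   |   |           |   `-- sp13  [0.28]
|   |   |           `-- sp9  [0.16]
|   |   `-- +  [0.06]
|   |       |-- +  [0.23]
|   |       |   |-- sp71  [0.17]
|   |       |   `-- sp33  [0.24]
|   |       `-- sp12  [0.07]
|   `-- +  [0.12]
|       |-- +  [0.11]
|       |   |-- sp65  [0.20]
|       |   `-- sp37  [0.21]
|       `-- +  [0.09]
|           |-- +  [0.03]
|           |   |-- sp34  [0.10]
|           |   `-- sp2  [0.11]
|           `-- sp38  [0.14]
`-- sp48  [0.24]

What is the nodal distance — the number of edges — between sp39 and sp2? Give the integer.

10

The MRCA of sp39 and sp2 is the node subtending ((((sp5,sp1),((sp40,sp22),(sp47,(sp39,sp8)),((sp72,sp13),sp9))),((sp71,sp33),sp12)),((sp65,sp37),((sp34,sp2),sp38))).
From sp39 up to that node: 6 branches. From sp2 up to the same node: 4 branches. Total: 6 + 4 = 10.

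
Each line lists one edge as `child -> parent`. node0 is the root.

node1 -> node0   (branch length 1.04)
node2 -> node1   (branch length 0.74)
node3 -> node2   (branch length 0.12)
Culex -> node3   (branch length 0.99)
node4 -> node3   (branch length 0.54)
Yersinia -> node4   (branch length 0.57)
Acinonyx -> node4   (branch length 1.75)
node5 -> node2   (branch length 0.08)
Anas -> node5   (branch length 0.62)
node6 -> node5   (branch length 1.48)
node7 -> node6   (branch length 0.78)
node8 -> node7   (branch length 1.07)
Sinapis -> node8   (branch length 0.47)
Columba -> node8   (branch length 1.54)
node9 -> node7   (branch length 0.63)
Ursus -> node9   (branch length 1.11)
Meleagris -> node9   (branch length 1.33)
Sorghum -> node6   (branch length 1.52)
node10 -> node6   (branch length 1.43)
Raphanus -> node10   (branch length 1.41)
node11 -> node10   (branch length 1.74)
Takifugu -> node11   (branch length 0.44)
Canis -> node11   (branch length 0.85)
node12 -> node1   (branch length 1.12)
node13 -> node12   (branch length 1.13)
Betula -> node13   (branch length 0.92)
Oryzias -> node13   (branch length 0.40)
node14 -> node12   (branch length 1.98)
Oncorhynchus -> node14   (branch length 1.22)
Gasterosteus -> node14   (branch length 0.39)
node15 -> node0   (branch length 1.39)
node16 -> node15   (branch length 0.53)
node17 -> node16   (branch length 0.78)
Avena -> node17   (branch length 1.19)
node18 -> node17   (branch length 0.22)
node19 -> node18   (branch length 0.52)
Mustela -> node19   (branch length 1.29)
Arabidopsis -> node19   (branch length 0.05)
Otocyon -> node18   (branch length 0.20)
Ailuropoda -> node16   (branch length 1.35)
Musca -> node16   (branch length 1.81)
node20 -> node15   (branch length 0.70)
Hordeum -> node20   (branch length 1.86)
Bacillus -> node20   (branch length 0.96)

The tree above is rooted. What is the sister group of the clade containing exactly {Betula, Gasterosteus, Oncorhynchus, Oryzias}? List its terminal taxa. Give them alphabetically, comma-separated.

The clade containing exactly {Betula, Gasterosteus, Oncorhynchus, Oryzias} attaches to the tree at the node subtending (((Culex,(Yersinia,Acinonyx)),(Anas,(((Sinapis,Columba),(Ursus,Meleagris)),Sorghum,(Raphanus,(Takifugu,Canis))))),((Betula,Oryzias),(Oncorhynchus,Gasterosteus))).
The other lineage descending from that same node — the sister group — is ((Culex,(Yersinia,Acinonyx)),(Anas,(((Sinapis,Columba),(Ursus,Meleagris)),Sorghum,(Raphanus,(Takifugu,Canis))))); its 12 tips in alphabetical order are the answer.

Acinonyx, Anas, Canis, Columba, Culex, Meleagris, Raphanus, Sinapis, Sorghum, Takifugu, Ursus, Yersinia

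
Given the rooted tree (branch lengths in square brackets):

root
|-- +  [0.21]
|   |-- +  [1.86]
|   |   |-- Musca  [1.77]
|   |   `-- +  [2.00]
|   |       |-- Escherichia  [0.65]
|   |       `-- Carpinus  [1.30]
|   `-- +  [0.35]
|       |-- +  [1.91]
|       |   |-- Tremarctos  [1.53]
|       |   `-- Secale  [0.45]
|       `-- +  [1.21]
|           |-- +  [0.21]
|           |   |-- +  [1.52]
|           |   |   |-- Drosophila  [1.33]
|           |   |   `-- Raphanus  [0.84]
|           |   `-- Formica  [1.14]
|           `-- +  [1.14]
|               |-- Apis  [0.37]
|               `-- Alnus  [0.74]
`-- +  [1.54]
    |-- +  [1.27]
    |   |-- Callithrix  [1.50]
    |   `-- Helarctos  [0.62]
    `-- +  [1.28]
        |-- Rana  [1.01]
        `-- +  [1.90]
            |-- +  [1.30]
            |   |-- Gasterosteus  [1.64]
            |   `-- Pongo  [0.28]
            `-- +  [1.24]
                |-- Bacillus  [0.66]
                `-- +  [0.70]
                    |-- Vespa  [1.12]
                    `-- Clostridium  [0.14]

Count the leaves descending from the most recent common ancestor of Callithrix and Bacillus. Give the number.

8

The MRCA of Callithrix and Bacillus is the node subtending ((Callithrix,Helarctos),(Rana,((Gasterosteus,Pongo),(Bacillus,(Vespa,Clostridium))))).
That clade contains 8 terminal taxa: Bacillus, Callithrix, Clostridium, Gasterosteus, Helarctos, Pongo, Rana, Vespa.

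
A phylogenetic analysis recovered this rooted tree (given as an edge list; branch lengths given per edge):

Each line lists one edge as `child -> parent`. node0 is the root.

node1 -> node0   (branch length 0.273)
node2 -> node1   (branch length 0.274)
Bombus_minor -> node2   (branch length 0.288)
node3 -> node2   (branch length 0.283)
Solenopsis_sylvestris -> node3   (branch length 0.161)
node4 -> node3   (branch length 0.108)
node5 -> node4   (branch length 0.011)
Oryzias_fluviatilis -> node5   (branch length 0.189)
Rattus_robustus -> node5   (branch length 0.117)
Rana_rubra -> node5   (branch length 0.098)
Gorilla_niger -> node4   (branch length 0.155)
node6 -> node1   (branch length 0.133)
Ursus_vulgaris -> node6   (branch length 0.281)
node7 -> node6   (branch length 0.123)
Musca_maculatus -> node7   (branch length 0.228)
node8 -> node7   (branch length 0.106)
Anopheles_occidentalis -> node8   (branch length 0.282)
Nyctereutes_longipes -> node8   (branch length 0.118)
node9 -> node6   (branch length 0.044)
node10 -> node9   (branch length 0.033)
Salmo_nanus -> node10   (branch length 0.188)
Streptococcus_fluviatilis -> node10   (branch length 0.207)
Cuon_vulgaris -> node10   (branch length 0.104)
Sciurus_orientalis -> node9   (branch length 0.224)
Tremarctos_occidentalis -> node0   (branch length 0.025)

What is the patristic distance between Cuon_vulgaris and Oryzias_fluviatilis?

1.179

The path runs Cuon_vulgaris → … → MRCA → … → Oryzias_fluviatilis; the MRCA is the node subtending ((Bombus_minor,(Solenopsis_sylvestris,((Oryzias_fluviatilis,Rattus_robustus,Rana_rubra),Gorilla_niger))),(Ursus_vulgaris,(Musca_maculatus,(Anopheles_occidentalis,Nyctereutes_longipes)),((Salmo_nanus,Streptococcus_fluviatilis,Cuon_vulgaris),Sciurus_orientalis))).
Branch lengths along that path: 0.104 + 0.033 + 0.044 + 0.133 + 0.274 + 0.283 + 0.108 + 0.011 + 0.189 = 1.179.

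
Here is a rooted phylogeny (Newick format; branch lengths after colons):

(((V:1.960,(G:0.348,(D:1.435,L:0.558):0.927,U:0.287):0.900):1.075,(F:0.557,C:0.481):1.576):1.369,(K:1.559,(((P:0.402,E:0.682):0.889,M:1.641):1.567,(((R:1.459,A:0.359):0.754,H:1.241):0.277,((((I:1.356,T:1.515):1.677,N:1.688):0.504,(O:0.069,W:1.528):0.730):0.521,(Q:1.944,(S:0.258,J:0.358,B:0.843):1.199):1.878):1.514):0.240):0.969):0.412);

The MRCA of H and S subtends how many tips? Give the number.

12

The MRCA of H and S is the node subtending (((R,A),H),((((I,T),N),(O,W)),(Q,(S,J,B)))).
That clade contains 12 terminal taxa: A, B, H, I, J, N, O, Q, R, S, T, W.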